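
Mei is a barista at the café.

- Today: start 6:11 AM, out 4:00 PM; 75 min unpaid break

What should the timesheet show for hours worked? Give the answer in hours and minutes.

8 h 34 min

Today: 6:11 AM–4:00 PM = 9 h 49 min; less 75 min break → 8 h 34 min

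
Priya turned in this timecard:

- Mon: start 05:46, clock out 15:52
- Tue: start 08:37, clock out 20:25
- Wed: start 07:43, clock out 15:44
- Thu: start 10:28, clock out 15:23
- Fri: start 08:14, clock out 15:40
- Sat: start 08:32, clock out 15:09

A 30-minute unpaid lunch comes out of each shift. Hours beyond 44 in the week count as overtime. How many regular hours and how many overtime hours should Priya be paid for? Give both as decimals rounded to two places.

Mon: 05:46–15:52 = 10 h 6 min; less 30 min break → 9 h 36 min
Tue: 08:37–20:25 = 11 h 48 min; less 30 min break → 11 h 18 min
Wed: 07:43–15:44 = 8 h 1 min; less 30 min break → 7 h 31 min
Thu: 10:28–15:23 = 4 h 55 min; less 30 min break → 4 h 25 min
Fri: 08:14–15:40 = 7 h 26 min; less 30 min break → 6 h 56 min
Sat: 08:32–15:09 = 6 h 37 min; less 30 min break → 6 h 7 min
Total worked: 45 h 53 min = 45.88 h.
Threshold 44 h → overtime 1 h 53 min, regular 44 h 0 min.

Regular 44.00 hours, overtime 1.88 hours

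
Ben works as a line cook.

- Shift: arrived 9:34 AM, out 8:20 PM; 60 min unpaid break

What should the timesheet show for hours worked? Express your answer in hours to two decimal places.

9.77 hours

Shift: 9:34 AM–8:20 PM = 10 h 46 min; less 60 min break → 9 h 46 min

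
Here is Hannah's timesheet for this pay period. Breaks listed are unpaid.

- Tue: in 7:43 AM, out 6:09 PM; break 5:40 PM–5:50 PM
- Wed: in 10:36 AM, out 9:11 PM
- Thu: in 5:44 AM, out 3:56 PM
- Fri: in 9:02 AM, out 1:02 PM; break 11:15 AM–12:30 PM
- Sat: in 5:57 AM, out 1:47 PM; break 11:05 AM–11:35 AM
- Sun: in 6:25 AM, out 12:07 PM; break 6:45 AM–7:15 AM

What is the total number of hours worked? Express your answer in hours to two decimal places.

Tue: 7:43 AM–6:09 PM = 10 h 26 min; less 10 min break → 10 h 16 min
Wed: 10:36 AM–9:11 PM = 10 h 35 min
Thu: 5:44 AM–3:56 PM = 10 h 12 min
Fri: 9:02 AM–1:02 PM = 4 h 0 min; less 75 min break → 2 h 45 min
Sat: 5:57 AM–1:47 PM = 7 h 50 min; less 30 min break → 7 h 20 min
Sun: 6:25 AM–12:07 PM = 5 h 42 min; less 30 min break → 5 h 12 min
Total: 10 h 16 min + 10 h 35 min + 10 h 12 min + 2 h 45 min + 7 h 20 min + 5 h 12 min = 46 h 20 min.

46.33 hours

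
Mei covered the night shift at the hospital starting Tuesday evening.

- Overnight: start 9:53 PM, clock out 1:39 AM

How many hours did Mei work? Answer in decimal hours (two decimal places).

3.77 hours

Overnight: 9:53 PM → midnight = 2 h 7 min; midnight → 1:39 AM = 1 h 39 min; span 3 h 46 min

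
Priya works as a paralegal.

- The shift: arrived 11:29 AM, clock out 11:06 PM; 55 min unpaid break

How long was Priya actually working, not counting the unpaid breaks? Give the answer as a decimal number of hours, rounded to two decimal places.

The shift: 11:29 AM–11:06 PM = 11 h 37 min; less 55 min break → 10 h 42 min

10.70 hours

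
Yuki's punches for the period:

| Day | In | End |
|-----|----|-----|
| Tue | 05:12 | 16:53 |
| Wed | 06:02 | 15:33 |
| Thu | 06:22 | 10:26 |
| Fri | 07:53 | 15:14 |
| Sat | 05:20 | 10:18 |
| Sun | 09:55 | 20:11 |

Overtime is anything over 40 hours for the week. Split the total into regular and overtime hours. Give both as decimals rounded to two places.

Tue: 05:12–16:53 = 11 h 41 min
Wed: 06:02–15:33 = 9 h 31 min
Thu: 06:22–10:26 = 4 h 4 min
Fri: 07:53–15:14 = 7 h 21 min
Sat: 05:20–10:18 = 4 h 58 min
Sun: 09:55–20:11 = 10 h 16 min
Total worked: 47 h 51 min = 47.85 h.
Threshold 40 h → overtime 7 h 51 min, regular 40 h 0 min.

Regular 40.00 hours, overtime 7.85 hours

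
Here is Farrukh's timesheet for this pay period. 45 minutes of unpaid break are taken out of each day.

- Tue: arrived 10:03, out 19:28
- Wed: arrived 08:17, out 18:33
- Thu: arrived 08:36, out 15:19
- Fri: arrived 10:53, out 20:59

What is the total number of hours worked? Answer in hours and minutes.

33 h 30 min

Tue: 10:03–19:28 = 9 h 25 min; less 45 min break → 8 h 40 min
Wed: 08:17–18:33 = 10 h 16 min; less 45 min break → 9 h 31 min
Thu: 08:36–15:19 = 6 h 43 min; less 45 min break → 5 h 58 min
Fri: 10:53–20:59 = 10 h 6 min; less 45 min break → 9 h 21 min
Total: 8 h 40 min + 9 h 31 min + 5 h 58 min + 9 h 21 min = 33 h 30 min.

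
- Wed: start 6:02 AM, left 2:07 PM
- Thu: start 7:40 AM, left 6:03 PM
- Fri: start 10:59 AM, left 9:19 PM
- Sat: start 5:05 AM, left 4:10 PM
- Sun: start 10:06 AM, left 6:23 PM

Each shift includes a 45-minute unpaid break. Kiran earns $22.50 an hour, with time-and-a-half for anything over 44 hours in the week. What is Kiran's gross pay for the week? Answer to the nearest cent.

$1004.06

Wed: 6:02 AM–2:07 PM = 8 h 5 min; less 45 min break → 7 h 20 min
Thu: 7:40 AM–6:03 PM = 10 h 23 min; less 45 min break → 9 h 38 min
Fri: 10:59 AM–9:19 PM = 10 h 20 min; less 45 min break → 9 h 35 min
Sat: 5:05 AM–4:10 PM = 11 h 5 min; less 45 min break → 10 h 20 min
Sun: 10:06 AM–6:23 PM = 8 h 17 min; less 45 min break → 7 h 32 min
Total worked: 44 h 25 min = 2665 min.
Regular 44 h 0 min = 2640 min at $22.50/h; overtime 0 h 25 min = 25 min at $33.75/h.
Pay = (2640 × $22.50 + 25 × $33.75) ÷ 60 = $1004.06.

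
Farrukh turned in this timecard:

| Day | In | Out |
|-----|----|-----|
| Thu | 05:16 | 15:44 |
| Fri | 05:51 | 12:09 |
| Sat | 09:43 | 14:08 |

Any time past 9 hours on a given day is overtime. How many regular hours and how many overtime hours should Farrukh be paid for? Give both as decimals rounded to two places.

Regular 19.72 hours, overtime 1.47 hours

Thu: 05:16–15:44 = 10 h 28 min
Fri: 05:51–12:09 = 6 h 18 min
Sat: 09:43–14:08 = 4 h 25 min
Thu reg 9 h 0 min / OT 1 h 28 min; Fri reg 6 h 18 min / OT 0 h 0 min; Sat reg 4 h 25 min / OT 0 h 0 min.
Totals: regular 19 h 43 min, overtime 1 h 28 min.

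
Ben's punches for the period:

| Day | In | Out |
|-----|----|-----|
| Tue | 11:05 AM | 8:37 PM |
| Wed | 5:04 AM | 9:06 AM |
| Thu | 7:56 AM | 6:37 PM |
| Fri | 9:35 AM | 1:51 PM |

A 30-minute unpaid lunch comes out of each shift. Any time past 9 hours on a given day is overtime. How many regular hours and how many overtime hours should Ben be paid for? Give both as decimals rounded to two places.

Tue: 11:05 AM–8:37 PM = 9 h 32 min; less 30 min break → 9 h 2 min
Wed: 5:04 AM–9:06 AM = 4 h 2 min; less 30 min break → 3 h 32 min
Thu: 7:56 AM–6:37 PM = 10 h 41 min; less 30 min break → 10 h 11 min
Fri: 9:35 AM–1:51 PM = 4 h 16 min; less 30 min break → 3 h 46 min
Tue reg 9 h 0 min / OT 0 h 2 min; Wed reg 3 h 32 min / OT 0 h 0 min; Thu reg 9 h 0 min / OT 1 h 11 min; Fri reg 3 h 46 min / OT 0 h 0 min.
Totals: regular 25 h 18 min, overtime 1 h 13 min.

Regular 25.30 hours, overtime 1.22 hours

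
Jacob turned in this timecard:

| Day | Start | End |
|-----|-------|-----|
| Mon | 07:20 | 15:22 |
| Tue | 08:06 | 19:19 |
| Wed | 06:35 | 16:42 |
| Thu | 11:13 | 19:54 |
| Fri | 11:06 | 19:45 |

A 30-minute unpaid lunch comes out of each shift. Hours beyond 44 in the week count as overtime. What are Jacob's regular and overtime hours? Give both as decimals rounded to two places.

Regular 44.00 hours, overtime 0.20 hours

Mon: 07:20–15:22 = 8 h 2 min; less 30 min break → 7 h 32 min
Tue: 08:06–19:19 = 11 h 13 min; less 30 min break → 10 h 43 min
Wed: 06:35–16:42 = 10 h 7 min; less 30 min break → 9 h 37 min
Thu: 11:13–19:54 = 8 h 41 min; less 30 min break → 8 h 11 min
Fri: 11:06–19:45 = 8 h 39 min; less 30 min break → 8 h 9 min
Total worked: 44 h 12 min = 44.20 h.
Threshold 44 h → overtime 0 h 12 min, regular 44 h 0 min.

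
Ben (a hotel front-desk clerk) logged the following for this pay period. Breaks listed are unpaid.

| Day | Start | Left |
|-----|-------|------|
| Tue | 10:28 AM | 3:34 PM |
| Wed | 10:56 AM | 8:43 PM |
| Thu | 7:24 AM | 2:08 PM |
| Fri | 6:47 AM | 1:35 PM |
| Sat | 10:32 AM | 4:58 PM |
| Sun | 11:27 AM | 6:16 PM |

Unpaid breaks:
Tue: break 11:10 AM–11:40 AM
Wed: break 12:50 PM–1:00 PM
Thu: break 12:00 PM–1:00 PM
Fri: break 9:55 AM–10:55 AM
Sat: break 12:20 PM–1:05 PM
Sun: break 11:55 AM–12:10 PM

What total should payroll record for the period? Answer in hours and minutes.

38 h 0 min

Tue: 10:28 AM–3:34 PM = 5 h 6 min; less 30 min break → 4 h 36 min
Wed: 10:56 AM–8:43 PM = 9 h 47 min; less 10 min break → 9 h 37 min
Thu: 7:24 AM–2:08 PM = 6 h 44 min; less 60 min break → 5 h 44 min
Fri: 6:47 AM–1:35 PM = 6 h 48 min; less 60 min break → 5 h 48 min
Sat: 10:32 AM–4:58 PM = 6 h 26 min; less 45 min break → 5 h 41 min
Sun: 11:27 AM–6:16 PM = 6 h 49 min; less 15 min break → 6 h 34 min
Total: 4 h 36 min + 9 h 37 min + 5 h 44 min + 5 h 48 min + 5 h 41 min + 6 h 34 min = 38 h 0 min.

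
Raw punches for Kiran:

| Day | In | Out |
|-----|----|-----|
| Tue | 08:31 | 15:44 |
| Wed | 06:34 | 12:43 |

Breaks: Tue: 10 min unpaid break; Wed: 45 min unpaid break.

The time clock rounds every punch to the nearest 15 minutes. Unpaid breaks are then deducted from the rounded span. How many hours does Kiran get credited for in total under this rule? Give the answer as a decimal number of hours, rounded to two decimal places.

Tue: in 08:31→08:30, out 15:44→15:45; 7 h 15 min − 10 min = 7 h 5 min
Wed: in 06:34→06:30, out 12:43→12:45; 6 h 15 min − 45 min = 5 h 30 min
Total credited: 12 h 35 min.

12.58 hours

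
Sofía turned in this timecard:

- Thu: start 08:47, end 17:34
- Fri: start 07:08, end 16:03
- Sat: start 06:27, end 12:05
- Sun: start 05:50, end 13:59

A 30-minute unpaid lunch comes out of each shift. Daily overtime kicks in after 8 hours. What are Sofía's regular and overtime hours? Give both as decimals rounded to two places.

Regular 28.78 hours, overtime 0.70 hours

Thu: 08:47–17:34 = 8 h 47 min; less 30 min break → 8 h 17 min
Fri: 07:08–16:03 = 8 h 55 min; less 30 min break → 8 h 25 min
Sat: 06:27–12:05 = 5 h 38 min; less 30 min break → 5 h 8 min
Sun: 05:50–13:59 = 8 h 9 min; less 30 min break → 7 h 39 min
Thu reg 8 h 0 min / OT 0 h 17 min; Fri reg 8 h 0 min / OT 0 h 25 min; Sat reg 5 h 8 min / OT 0 h 0 min; Sun reg 7 h 39 min / OT 0 h 0 min.
Totals: regular 28 h 47 min, overtime 0 h 42 min.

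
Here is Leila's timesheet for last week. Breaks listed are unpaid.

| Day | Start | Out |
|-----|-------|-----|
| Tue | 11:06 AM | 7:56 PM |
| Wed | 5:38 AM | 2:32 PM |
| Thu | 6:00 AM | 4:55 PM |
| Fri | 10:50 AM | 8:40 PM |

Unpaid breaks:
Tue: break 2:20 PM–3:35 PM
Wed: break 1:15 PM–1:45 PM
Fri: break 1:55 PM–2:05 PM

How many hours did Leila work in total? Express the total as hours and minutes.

36 h 34 min

Tue: 11:06 AM–7:56 PM = 8 h 50 min; less 75 min break → 7 h 35 min
Wed: 5:38 AM–2:32 PM = 8 h 54 min; less 30 min break → 8 h 24 min
Thu: 6:00 AM–4:55 PM = 10 h 55 min
Fri: 10:50 AM–8:40 PM = 9 h 50 min; less 10 min break → 9 h 40 min
Total: 7 h 35 min + 8 h 24 min + 10 h 55 min + 9 h 40 min = 36 h 34 min.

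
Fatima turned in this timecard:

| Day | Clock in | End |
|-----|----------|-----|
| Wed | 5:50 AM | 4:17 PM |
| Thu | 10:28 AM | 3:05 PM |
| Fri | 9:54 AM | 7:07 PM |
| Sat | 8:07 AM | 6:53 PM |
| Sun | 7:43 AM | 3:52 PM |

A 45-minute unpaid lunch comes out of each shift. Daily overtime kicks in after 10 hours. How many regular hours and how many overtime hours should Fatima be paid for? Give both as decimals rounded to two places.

Regular 39.43 hours, overtime 0.02 hours

Wed: 5:50 AM–4:17 PM = 10 h 27 min; less 45 min break → 9 h 42 min
Thu: 10:28 AM–3:05 PM = 4 h 37 min; less 45 min break → 3 h 52 min
Fri: 9:54 AM–7:07 PM = 9 h 13 min; less 45 min break → 8 h 28 min
Sat: 8:07 AM–6:53 PM = 10 h 46 min; less 45 min break → 10 h 1 min
Sun: 7:43 AM–3:52 PM = 8 h 9 min; less 45 min break → 7 h 24 min
Wed reg 9 h 42 min / OT 0 h 0 min; Thu reg 3 h 52 min / OT 0 h 0 min; Fri reg 8 h 28 min / OT 0 h 0 min; Sat reg 10 h 0 min / OT 0 h 1 min; Sun reg 7 h 24 min / OT 0 h 0 min.
Totals: regular 39 h 26 min, overtime 0 h 1 min.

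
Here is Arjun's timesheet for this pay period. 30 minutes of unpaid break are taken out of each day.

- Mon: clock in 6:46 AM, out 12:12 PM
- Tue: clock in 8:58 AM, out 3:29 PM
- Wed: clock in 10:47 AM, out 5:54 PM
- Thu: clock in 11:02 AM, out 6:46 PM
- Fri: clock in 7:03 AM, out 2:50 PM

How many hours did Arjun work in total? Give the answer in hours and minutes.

32 h 5 min

Mon: 6:46 AM–12:12 PM = 5 h 26 min; less 30 min break → 4 h 56 min
Tue: 8:58 AM–3:29 PM = 6 h 31 min; less 30 min break → 6 h 1 min
Wed: 10:47 AM–5:54 PM = 7 h 7 min; less 30 min break → 6 h 37 min
Thu: 11:02 AM–6:46 PM = 7 h 44 min; less 30 min break → 7 h 14 min
Fri: 7:03 AM–2:50 PM = 7 h 47 min; less 30 min break → 7 h 17 min
Total: 4 h 56 min + 6 h 1 min + 6 h 37 min + 7 h 14 min + 7 h 17 min = 32 h 5 min.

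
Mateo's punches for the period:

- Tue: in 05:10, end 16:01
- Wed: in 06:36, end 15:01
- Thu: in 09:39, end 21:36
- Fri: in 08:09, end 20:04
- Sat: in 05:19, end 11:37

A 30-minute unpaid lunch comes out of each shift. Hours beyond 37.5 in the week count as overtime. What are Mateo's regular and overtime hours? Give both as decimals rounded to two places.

Regular 37.50 hours, overtime 9.43 hours

Tue: 05:10–16:01 = 10 h 51 min; less 30 min break → 10 h 21 min
Wed: 06:36–15:01 = 8 h 25 min; less 30 min break → 7 h 55 min
Thu: 09:39–21:36 = 11 h 57 min; less 30 min break → 11 h 27 min
Fri: 08:09–20:04 = 11 h 55 min; less 30 min break → 11 h 25 min
Sat: 05:19–11:37 = 6 h 18 min; less 30 min break → 5 h 48 min
Total worked: 46 h 56 min = 46.93 h.
Threshold 37.5 h → overtime 9 h 26 min, regular 37 h 30 min.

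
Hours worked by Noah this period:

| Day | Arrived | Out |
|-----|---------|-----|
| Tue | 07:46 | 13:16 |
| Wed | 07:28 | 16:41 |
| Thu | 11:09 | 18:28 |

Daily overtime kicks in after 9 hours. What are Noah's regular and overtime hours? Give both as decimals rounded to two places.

Regular 21.82 hours, overtime 0.22 hours

Tue: 07:46–13:16 = 5 h 30 min
Wed: 07:28–16:41 = 9 h 13 min
Thu: 11:09–18:28 = 7 h 19 min
Tue reg 5 h 30 min / OT 0 h 0 min; Wed reg 9 h 0 min / OT 0 h 13 min; Thu reg 7 h 19 min / OT 0 h 0 min.
Totals: regular 21 h 49 min, overtime 0 h 13 min.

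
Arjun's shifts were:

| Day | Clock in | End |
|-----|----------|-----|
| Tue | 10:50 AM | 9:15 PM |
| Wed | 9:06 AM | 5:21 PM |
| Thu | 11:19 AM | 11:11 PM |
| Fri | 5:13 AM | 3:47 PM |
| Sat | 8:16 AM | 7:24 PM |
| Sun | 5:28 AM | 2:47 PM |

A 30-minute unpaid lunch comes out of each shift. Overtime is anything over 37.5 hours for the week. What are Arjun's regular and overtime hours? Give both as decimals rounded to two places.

Regular 37.50 hours, overtime 21.05 hours

Tue: 10:50 AM–9:15 PM = 10 h 25 min; less 30 min break → 9 h 55 min
Wed: 9:06 AM–5:21 PM = 8 h 15 min; less 30 min break → 7 h 45 min
Thu: 11:19 AM–11:11 PM = 11 h 52 min; less 30 min break → 11 h 22 min
Fri: 5:13 AM–3:47 PM = 10 h 34 min; less 30 min break → 10 h 4 min
Sat: 8:16 AM–7:24 PM = 11 h 8 min; less 30 min break → 10 h 38 min
Sun: 5:28 AM–2:47 PM = 9 h 19 min; less 30 min break → 8 h 49 min
Total worked: 58 h 33 min = 58.55 h.
Threshold 37.5 h → overtime 21 h 3 min, regular 37 h 30 min.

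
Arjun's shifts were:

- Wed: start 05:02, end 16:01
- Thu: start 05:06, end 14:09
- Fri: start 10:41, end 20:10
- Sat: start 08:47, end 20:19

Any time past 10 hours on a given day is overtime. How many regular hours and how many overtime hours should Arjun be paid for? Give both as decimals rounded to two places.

Wed: 05:02–16:01 = 10 h 59 min
Thu: 05:06–14:09 = 9 h 3 min
Fri: 10:41–20:10 = 9 h 29 min
Sat: 08:47–20:19 = 11 h 32 min
Wed reg 10 h 0 min / OT 0 h 59 min; Thu reg 9 h 3 min / OT 0 h 0 min; Fri reg 9 h 29 min / OT 0 h 0 min; Sat reg 10 h 0 min / OT 1 h 32 min.
Totals: regular 38 h 32 min, overtime 2 h 31 min.

Regular 38.53 hours, overtime 2.52 hours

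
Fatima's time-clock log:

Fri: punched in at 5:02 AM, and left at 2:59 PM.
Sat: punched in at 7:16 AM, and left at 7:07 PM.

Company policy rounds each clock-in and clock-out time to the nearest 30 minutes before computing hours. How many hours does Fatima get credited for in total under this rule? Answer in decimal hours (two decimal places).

21.50 hours

Fri: in 5:02 AM→5:00 AM, out 2:59 PM→3:00 PM; 10 h 0 min
Sat: in 7:16 AM→7:30 AM, out 7:07 PM→7:00 PM; 11 h 30 min
Total credited: 21 h 30 min.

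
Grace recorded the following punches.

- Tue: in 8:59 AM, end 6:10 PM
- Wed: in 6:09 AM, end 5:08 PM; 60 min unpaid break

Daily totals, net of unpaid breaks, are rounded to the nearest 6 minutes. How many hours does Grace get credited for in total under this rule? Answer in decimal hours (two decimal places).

Tue: 8:59 AM–6:10 PM = 9 h 11 min → rounds to 9 h 12 min
Wed: 6:09 AM–5:08 PM = 10 h 59 min − 60 min = 9 h 59 min → rounds to 10 h 0 min
Total credited: 19 h 12 min.

19.20 hours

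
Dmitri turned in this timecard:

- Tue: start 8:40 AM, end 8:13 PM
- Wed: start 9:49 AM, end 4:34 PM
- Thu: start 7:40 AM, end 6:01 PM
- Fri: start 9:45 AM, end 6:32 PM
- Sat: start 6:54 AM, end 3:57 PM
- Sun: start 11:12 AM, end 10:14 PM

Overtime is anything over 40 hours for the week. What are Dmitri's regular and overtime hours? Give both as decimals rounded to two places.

Regular 40.00 hours, overtime 17.52 hours

Tue: 8:40 AM–8:13 PM = 11 h 33 min
Wed: 9:49 AM–4:34 PM = 6 h 45 min
Thu: 7:40 AM–6:01 PM = 10 h 21 min
Fri: 9:45 AM–6:32 PM = 8 h 47 min
Sat: 6:54 AM–3:57 PM = 9 h 3 min
Sun: 11:12 AM–10:14 PM = 11 h 2 min
Total worked: 57 h 31 min = 57.52 h.
Threshold 40 h → overtime 17 h 31 min, regular 40 h 0 min.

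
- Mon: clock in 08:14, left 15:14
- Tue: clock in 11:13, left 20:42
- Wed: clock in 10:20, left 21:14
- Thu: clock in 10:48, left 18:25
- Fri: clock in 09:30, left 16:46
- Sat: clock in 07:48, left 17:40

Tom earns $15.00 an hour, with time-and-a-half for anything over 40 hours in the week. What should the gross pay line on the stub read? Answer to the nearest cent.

Mon: 08:14–15:14 = 7 h 0 min
Tue: 11:13–20:42 = 9 h 29 min
Wed: 10:20–21:14 = 10 h 54 min
Thu: 10:48–18:25 = 7 h 37 min
Fri: 09:30–16:46 = 7 h 16 min
Sat: 07:48–17:40 = 9 h 52 min
Total worked: 52 h 8 min = 3128 min.
Regular 40 h 0 min = 2400 min at $15.00/h; overtime 12 h 8 min = 728 min at $22.50/h.
Pay = (2400 × $15.00 + 728 × $22.50) ÷ 60 = $873.00.

$873.00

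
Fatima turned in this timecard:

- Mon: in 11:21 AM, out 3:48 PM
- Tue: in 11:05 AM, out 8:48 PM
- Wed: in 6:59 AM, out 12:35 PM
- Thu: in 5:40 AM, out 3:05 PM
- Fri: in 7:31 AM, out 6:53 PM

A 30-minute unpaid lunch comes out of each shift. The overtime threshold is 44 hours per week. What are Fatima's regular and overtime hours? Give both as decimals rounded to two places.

Mon: 11:21 AM–3:48 PM = 4 h 27 min; less 30 min break → 3 h 57 min
Tue: 11:05 AM–8:48 PM = 9 h 43 min; less 30 min break → 9 h 13 min
Wed: 6:59 AM–12:35 PM = 5 h 36 min; less 30 min break → 5 h 6 min
Thu: 5:40 AM–3:05 PM = 9 h 25 min; less 30 min break → 8 h 55 min
Fri: 7:31 AM–6:53 PM = 11 h 22 min; less 30 min break → 10 h 52 min
Total worked: 38 h 3 min = 38.05 h.
Threshold 44 h → overtime 0 h 0 min, regular 38 h 3 min.

Regular 38.05 hours, overtime 0.00 hours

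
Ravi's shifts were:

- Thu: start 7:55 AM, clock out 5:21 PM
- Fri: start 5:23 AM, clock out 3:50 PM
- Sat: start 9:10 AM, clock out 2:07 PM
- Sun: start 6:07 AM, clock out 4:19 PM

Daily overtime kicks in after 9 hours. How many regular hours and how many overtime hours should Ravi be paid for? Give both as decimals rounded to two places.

Thu: 7:55 AM–5:21 PM = 9 h 26 min
Fri: 5:23 AM–3:50 PM = 10 h 27 min
Sat: 9:10 AM–2:07 PM = 4 h 57 min
Sun: 6:07 AM–4:19 PM = 10 h 12 min
Thu reg 9 h 0 min / OT 0 h 26 min; Fri reg 9 h 0 min / OT 1 h 27 min; Sat reg 4 h 57 min / OT 0 h 0 min; Sun reg 9 h 0 min / OT 1 h 12 min.
Totals: regular 31 h 57 min, overtime 3 h 5 min.

Regular 31.95 hours, overtime 3.08 hours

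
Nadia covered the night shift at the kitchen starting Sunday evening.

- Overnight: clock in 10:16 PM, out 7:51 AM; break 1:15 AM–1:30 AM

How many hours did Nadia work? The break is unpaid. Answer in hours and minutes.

Overnight: 10:16 PM → midnight = 1 h 44 min; midnight → 7:51 AM = 7 h 51 min; span 9 h 35 min; less 15 min break → 9 h 20 min

9 h 20 min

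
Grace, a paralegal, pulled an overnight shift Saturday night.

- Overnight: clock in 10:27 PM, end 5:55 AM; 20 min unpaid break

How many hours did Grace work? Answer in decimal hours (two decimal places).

Overnight: 10:27 PM → midnight = 1 h 33 min; midnight → 5:55 AM = 5 h 55 min; span 7 h 28 min; less 20 min break → 7 h 8 min

7.13 hours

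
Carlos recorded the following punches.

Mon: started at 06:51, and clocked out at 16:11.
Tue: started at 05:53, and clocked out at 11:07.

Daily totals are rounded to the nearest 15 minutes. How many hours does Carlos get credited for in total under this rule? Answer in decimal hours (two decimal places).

Mon: 06:51–16:11 = 9 h 20 min → rounds to 9 h 15 min
Tue: 05:53–11:07 = 5 h 14 min → rounds to 5 h 15 min
Total credited: 14 h 30 min.

14.50 hours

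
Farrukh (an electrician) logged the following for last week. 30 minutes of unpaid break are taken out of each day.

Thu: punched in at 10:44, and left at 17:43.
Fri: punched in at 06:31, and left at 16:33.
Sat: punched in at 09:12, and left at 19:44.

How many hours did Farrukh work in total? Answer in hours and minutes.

26 h 3 min

Thu: 10:44–17:43 = 6 h 59 min; less 30 min break → 6 h 29 min
Fri: 06:31–16:33 = 10 h 2 min; less 30 min break → 9 h 32 min
Sat: 09:12–19:44 = 10 h 32 min; less 30 min break → 10 h 2 min
Total: 6 h 29 min + 9 h 32 min + 10 h 2 min = 26 h 3 min.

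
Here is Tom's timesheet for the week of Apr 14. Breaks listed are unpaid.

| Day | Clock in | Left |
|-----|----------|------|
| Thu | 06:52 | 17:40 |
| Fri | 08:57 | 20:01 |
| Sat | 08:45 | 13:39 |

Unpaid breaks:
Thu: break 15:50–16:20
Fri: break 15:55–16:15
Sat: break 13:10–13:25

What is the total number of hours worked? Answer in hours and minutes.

Thu: 06:52–17:40 = 10 h 48 min; less 30 min break → 10 h 18 min
Fri: 08:57–20:01 = 11 h 4 min; less 20 min break → 10 h 44 min
Sat: 08:45–13:39 = 4 h 54 min; less 15 min break → 4 h 39 min
Total: 10 h 18 min + 10 h 44 min + 4 h 39 min = 25 h 41 min.

25 h 41 min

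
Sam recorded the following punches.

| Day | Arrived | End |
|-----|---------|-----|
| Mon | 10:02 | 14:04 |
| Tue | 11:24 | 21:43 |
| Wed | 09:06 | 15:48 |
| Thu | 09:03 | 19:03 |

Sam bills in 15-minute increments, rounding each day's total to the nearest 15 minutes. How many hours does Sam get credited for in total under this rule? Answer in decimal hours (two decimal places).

Mon: 10:02–14:04 = 4 h 2 min → rounds to 4 h 0 min
Tue: 11:24–21:43 = 10 h 19 min → rounds to 10 h 15 min
Wed: 09:06–15:48 = 6 h 42 min → rounds to 6 h 45 min
Thu: 09:03–19:03 = 10 h 0 min → rounds to 10 h 0 min
Total credited: 31 h 0 min.

31.00 hours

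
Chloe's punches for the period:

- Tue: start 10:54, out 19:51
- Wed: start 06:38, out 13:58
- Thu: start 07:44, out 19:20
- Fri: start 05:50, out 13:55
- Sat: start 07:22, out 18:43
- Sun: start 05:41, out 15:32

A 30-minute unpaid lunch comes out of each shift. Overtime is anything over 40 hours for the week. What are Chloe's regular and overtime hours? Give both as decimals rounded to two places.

Regular 40.00 hours, overtime 14.17 hours

Tue: 10:54–19:51 = 8 h 57 min; less 30 min break → 8 h 27 min
Wed: 06:38–13:58 = 7 h 20 min; less 30 min break → 6 h 50 min
Thu: 07:44–19:20 = 11 h 36 min; less 30 min break → 11 h 6 min
Fri: 05:50–13:55 = 8 h 5 min; less 30 min break → 7 h 35 min
Sat: 07:22–18:43 = 11 h 21 min; less 30 min break → 10 h 51 min
Sun: 05:41–15:32 = 9 h 51 min; less 30 min break → 9 h 21 min
Total worked: 54 h 10 min = 54.17 h.
Threshold 40 h → overtime 14 h 10 min, regular 40 h 0 min.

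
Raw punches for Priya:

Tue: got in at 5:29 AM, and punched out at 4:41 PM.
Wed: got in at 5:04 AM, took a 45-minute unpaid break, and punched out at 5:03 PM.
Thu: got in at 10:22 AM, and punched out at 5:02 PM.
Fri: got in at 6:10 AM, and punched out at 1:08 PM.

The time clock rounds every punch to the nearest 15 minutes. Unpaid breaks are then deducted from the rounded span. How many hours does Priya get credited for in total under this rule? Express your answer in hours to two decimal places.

Tue: in 5:29 AM→5:30 AM, out 4:41 PM→4:45 PM; 11 h 15 min
Wed: in 5:04 AM→5:00 AM, out 5:03 PM→5:00 PM; 12 h 0 min − 45 min = 11 h 15 min
Thu: in 10:22 AM→10:15 AM, out 5:02 PM→5:00 PM; 6 h 45 min
Fri: in 6:10 AM→6:15 AM, out 1:08 PM→1:15 PM; 7 h 0 min
Total credited: 36 h 15 min.

36.25 hours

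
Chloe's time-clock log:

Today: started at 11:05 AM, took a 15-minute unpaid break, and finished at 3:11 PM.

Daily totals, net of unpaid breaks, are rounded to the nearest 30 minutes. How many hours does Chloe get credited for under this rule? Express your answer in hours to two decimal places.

Today: 11:05 AM–3:11 PM = 4 h 6 min − 15 min = 3 h 51 min → rounds to 4 h 0 min

4.00 hours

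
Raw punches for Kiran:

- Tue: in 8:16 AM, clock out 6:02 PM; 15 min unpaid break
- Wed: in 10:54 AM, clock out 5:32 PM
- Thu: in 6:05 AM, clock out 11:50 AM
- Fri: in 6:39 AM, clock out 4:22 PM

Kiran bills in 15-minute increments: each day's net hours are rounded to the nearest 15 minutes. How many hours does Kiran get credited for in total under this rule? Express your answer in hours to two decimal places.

31.75 hours

Tue: 8:16 AM–6:02 PM = 9 h 46 min − 15 min = 9 h 31 min → rounds to 9 h 30 min
Wed: 10:54 AM–5:32 PM = 6 h 38 min → rounds to 6 h 45 min
Thu: 6:05 AM–11:50 AM = 5 h 45 min → rounds to 5 h 45 min
Fri: 6:39 AM–4:22 PM = 9 h 43 min → rounds to 9 h 45 min
Total credited: 31 h 45 min.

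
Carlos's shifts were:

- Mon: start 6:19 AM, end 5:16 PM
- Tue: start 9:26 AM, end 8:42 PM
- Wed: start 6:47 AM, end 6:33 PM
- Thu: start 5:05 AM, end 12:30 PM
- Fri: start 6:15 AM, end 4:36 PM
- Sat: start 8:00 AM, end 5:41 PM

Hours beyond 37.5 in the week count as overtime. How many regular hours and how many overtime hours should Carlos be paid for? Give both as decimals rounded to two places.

Regular 37.50 hours, overtime 23.93 hours

Mon: 6:19 AM–5:16 PM = 10 h 57 min
Tue: 9:26 AM–8:42 PM = 11 h 16 min
Wed: 6:47 AM–6:33 PM = 11 h 46 min
Thu: 5:05 AM–12:30 PM = 7 h 25 min
Fri: 6:15 AM–4:36 PM = 10 h 21 min
Sat: 8:00 AM–5:41 PM = 9 h 41 min
Total worked: 61 h 26 min = 61.43 h.
Threshold 37.5 h → overtime 23 h 56 min, regular 37 h 30 min.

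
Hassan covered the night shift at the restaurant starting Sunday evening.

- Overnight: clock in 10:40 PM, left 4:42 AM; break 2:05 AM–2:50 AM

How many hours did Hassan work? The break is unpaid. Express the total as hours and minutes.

5 h 17 min

Overnight: 10:40 PM → midnight = 1 h 20 min; midnight → 4:42 AM = 4 h 42 min; span 6 h 2 min; less 45 min break → 5 h 17 min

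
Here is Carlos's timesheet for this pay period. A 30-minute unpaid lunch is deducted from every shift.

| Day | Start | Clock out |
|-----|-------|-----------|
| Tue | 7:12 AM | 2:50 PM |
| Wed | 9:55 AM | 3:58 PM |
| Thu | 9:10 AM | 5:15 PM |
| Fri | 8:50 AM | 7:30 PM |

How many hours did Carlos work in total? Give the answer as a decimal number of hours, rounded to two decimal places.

Tue: 7:12 AM–2:50 PM = 7 h 38 min; less 30 min break → 7 h 8 min
Wed: 9:55 AM–3:58 PM = 6 h 3 min; less 30 min break → 5 h 33 min
Thu: 9:10 AM–5:15 PM = 8 h 5 min; less 30 min break → 7 h 35 min
Fri: 8:50 AM–7:30 PM = 10 h 40 min; less 30 min break → 10 h 10 min
Total: 7 h 8 min + 5 h 33 min + 7 h 35 min + 10 h 10 min = 30 h 26 min.

30.43 hours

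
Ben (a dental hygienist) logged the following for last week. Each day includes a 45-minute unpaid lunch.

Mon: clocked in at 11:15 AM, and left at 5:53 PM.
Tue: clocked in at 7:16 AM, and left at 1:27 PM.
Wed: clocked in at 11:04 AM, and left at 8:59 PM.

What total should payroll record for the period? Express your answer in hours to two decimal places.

20.48 hours

Mon: 11:15 AM–5:53 PM = 6 h 38 min; less 45 min break → 5 h 53 min
Tue: 7:16 AM–1:27 PM = 6 h 11 min; less 45 min break → 5 h 26 min
Wed: 11:04 AM–8:59 PM = 9 h 55 min; less 45 min break → 9 h 10 min
Total: 5 h 53 min + 5 h 26 min + 9 h 10 min = 20 h 29 min.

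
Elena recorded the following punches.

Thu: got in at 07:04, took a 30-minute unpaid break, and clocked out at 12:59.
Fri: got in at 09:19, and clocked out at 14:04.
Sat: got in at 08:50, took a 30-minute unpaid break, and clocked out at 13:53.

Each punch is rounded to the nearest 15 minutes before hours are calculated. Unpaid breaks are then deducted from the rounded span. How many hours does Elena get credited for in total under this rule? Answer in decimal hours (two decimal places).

Thu: in 07:04→07:00, out 12:59→13:00; 6 h 0 min − 30 min = 5 h 30 min
Fri: in 09:19→09:15, out 14:04→14:00; 4 h 45 min
Sat: in 08:50→08:45, out 13:53→14:00; 5 h 15 min − 30 min = 4 h 45 min
Total credited: 15 h 0 min.

15.00 hours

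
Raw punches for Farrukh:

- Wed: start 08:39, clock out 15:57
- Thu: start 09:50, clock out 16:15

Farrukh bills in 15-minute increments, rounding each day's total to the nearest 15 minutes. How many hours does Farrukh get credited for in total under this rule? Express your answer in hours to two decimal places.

13.75 hours

Wed: 08:39–15:57 = 7 h 18 min → rounds to 7 h 15 min
Thu: 09:50–16:15 = 6 h 25 min → rounds to 6 h 30 min
Total credited: 13 h 45 min.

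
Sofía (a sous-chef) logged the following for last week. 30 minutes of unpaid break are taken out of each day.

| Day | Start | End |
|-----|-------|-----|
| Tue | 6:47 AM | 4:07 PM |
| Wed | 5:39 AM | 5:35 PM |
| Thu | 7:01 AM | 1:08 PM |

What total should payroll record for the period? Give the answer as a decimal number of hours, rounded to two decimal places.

25.88 hours

Tue: 6:47 AM–4:07 PM = 9 h 20 min; less 30 min break → 8 h 50 min
Wed: 5:39 AM–5:35 PM = 11 h 56 min; less 30 min break → 11 h 26 min
Thu: 7:01 AM–1:08 PM = 6 h 7 min; less 30 min break → 5 h 37 min
Total: 8 h 50 min + 11 h 26 min + 5 h 37 min = 25 h 53 min.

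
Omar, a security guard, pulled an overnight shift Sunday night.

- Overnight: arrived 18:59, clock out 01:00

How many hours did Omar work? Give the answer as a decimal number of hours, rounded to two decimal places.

6.02 hours

Overnight: 18:59 → midnight = 5 h 1 min; midnight → 01:00 = 1 h 0 min; span 6 h 1 min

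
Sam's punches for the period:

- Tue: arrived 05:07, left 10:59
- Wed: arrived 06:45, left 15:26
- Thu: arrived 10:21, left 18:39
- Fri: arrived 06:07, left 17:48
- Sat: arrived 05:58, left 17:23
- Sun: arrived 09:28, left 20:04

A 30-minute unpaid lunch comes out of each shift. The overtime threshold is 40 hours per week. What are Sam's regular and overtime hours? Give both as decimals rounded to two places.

Tue: 05:07–10:59 = 5 h 52 min; less 30 min break → 5 h 22 min
Wed: 06:45–15:26 = 8 h 41 min; less 30 min break → 8 h 11 min
Thu: 10:21–18:39 = 8 h 18 min; less 30 min break → 7 h 48 min
Fri: 06:07–17:48 = 11 h 41 min; less 30 min break → 11 h 11 min
Sat: 05:58–17:23 = 11 h 25 min; less 30 min break → 10 h 55 min
Sun: 09:28–20:04 = 10 h 36 min; less 30 min break → 10 h 6 min
Total worked: 53 h 33 min = 53.55 h.
Threshold 40 h → overtime 13 h 33 min, regular 40 h 0 min.

Regular 40.00 hours, overtime 13.55 hours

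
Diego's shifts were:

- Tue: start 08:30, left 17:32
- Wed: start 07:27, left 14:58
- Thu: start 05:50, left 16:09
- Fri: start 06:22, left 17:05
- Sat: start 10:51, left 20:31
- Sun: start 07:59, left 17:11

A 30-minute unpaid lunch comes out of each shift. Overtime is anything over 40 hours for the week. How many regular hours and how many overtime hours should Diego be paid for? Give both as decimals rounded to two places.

Regular 40.00 hours, overtime 13.45 hours

Tue: 08:30–17:32 = 9 h 2 min; less 30 min break → 8 h 32 min
Wed: 07:27–14:58 = 7 h 31 min; less 30 min break → 7 h 1 min
Thu: 05:50–16:09 = 10 h 19 min; less 30 min break → 9 h 49 min
Fri: 06:22–17:05 = 10 h 43 min; less 30 min break → 10 h 13 min
Sat: 10:51–20:31 = 9 h 40 min; less 30 min break → 9 h 10 min
Sun: 07:59–17:11 = 9 h 12 min; less 30 min break → 8 h 42 min
Total worked: 53 h 27 min = 53.45 h.
Threshold 40 h → overtime 13 h 27 min, regular 40 h 0 min.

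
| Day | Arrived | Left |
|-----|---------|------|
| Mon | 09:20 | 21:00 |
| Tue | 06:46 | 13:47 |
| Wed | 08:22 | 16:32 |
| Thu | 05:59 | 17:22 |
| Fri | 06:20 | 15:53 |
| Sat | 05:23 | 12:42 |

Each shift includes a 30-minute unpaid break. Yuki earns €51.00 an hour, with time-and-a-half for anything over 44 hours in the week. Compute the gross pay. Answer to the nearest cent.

€2863.65

Mon: 09:20–21:00 = 11 h 40 min; less 30 min break → 11 h 10 min
Tue: 06:46–13:47 = 7 h 1 min; less 30 min break → 6 h 31 min
Wed: 08:22–16:32 = 8 h 10 min; less 30 min break → 7 h 40 min
Thu: 05:59–17:22 = 11 h 23 min; less 30 min break → 10 h 53 min
Fri: 06:20–15:53 = 9 h 33 min; less 30 min break → 9 h 3 min
Sat: 05:23–12:42 = 7 h 19 min; less 30 min break → 6 h 49 min
Total worked: 52 h 6 min = 3126 min.
Regular 44 h 0 min = 2640 min at €51.00/h; overtime 8 h 6 min = 486 min at €76.50/h.
Pay = (2640 × €51.00 + 486 × €76.50) ÷ 60 = €2863.65.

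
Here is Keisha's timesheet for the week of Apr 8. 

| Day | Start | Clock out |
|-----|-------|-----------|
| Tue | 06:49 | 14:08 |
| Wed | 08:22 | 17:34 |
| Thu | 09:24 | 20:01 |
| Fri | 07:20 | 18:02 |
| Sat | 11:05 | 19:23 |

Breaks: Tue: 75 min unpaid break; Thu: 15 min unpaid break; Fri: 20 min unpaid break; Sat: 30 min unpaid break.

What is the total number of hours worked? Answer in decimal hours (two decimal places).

Tue: 06:49–14:08 = 7 h 19 min; less 75 min break → 6 h 4 min
Wed: 08:22–17:34 = 9 h 12 min
Thu: 09:24–20:01 = 10 h 37 min; less 15 min break → 10 h 22 min
Fri: 07:20–18:02 = 10 h 42 min; less 20 min break → 10 h 22 min
Sat: 11:05–19:23 = 8 h 18 min; less 30 min break → 7 h 48 min
Total: 6 h 4 min + 9 h 12 min + 10 h 22 min + 10 h 22 min + 7 h 48 min = 43 h 48 min.

43.80 hours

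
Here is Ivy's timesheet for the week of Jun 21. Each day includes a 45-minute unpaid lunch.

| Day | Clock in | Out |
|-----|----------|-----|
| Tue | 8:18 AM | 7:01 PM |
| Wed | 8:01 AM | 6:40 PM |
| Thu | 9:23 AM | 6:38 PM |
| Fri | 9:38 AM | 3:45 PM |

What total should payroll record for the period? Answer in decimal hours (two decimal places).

Tue: 8:18 AM–7:01 PM = 10 h 43 min; less 45 min break → 9 h 58 min
Wed: 8:01 AM–6:40 PM = 10 h 39 min; less 45 min break → 9 h 54 min
Thu: 9:23 AM–6:38 PM = 9 h 15 min; less 45 min break → 8 h 30 min
Fri: 9:38 AM–3:45 PM = 6 h 7 min; less 45 min break → 5 h 22 min
Total: 9 h 58 min + 9 h 54 min + 8 h 30 min + 5 h 22 min = 33 h 44 min.

33.73 hours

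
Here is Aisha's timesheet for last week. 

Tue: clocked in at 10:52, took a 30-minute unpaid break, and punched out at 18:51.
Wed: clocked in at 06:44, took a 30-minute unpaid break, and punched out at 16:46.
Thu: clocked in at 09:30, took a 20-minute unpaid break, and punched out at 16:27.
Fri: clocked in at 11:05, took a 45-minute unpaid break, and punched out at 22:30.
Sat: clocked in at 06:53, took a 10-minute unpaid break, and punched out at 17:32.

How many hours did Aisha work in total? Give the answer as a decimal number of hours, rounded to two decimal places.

44.78 hours

Tue: 10:52–18:51 = 7 h 59 min; less 30 min break → 7 h 29 min
Wed: 06:44–16:46 = 10 h 2 min; less 30 min break → 9 h 32 min
Thu: 09:30–16:27 = 6 h 57 min; less 20 min break → 6 h 37 min
Fri: 11:05–22:30 = 11 h 25 min; less 45 min break → 10 h 40 min
Sat: 06:53–17:32 = 10 h 39 min; less 10 min break → 10 h 29 min
Total: 7 h 29 min + 9 h 32 min + 6 h 37 min + 10 h 40 min + 10 h 29 min = 44 h 47 min.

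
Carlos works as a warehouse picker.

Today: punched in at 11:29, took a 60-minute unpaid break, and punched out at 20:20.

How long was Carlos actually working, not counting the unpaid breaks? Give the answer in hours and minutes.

7 h 51 min

Today: 11:29–20:20 = 8 h 51 min; less 60 min break → 7 h 51 min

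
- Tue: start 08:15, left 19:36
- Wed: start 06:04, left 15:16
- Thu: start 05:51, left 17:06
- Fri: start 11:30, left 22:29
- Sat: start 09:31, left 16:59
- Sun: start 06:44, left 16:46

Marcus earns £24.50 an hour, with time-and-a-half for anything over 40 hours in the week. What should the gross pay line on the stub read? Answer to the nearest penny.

Tue: 08:15–19:36 = 11 h 21 min
Wed: 06:04–15:16 = 9 h 12 min
Thu: 05:51–17:06 = 11 h 15 min
Fri: 11:30–22:29 = 10 h 59 min
Sat: 09:31–16:59 = 7 h 28 min
Sun: 06:44–16:46 = 10 h 2 min
Total worked: 60 h 17 min = 3617 min.
Regular 40 h 0 min = 2400 min at £24.50/h; overtime 20 h 17 min = 1217 min at £36.75/h.
Pay = (2400 × £24.50 + 1217 × £36.75) ÷ 60 = £1725.41.

£1725.41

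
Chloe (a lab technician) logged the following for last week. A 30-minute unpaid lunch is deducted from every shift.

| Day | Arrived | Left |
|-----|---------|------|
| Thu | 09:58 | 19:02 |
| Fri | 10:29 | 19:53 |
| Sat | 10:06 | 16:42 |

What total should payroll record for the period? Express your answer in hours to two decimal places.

Thu: 09:58–19:02 = 9 h 4 min; less 30 min break → 8 h 34 min
Fri: 10:29–19:53 = 9 h 24 min; less 30 min break → 8 h 54 min
Sat: 10:06–16:42 = 6 h 36 min; less 30 min break → 6 h 6 min
Total: 8 h 34 min + 8 h 54 min + 6 h 6 min = 23 h 34 min.

23.57 hours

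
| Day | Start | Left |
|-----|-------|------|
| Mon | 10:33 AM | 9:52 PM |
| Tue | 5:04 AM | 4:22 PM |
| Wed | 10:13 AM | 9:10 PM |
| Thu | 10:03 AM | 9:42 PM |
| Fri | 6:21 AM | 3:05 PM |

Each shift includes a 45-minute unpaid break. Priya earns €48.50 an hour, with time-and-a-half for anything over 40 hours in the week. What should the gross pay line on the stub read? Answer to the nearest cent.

Mon: 10:33 AM–9:52 PM = 11 h 19 min; less 45 min break → 10 h 34 min
Tue: 5:04 AM–4:22 PM = 11 h 18 min; less 45 min break → 10 h 33 min
Wed: 10:13 AM–9:10 PM = 10 h 57 min; less 45 min break → 10 h 12 min
Thu: 10:03 AM–9:42 PM = 11 h 39 min; less 45 min break → 10 h 54 min
Fri: 6:21 AM–3:05 PM = 8 h 44 min; less 45 min break → 7 h 59 min
Total worked: 50 h 12 min = 3012 min.
Regular 40 h 0 min = 2400 min at €48.50/h; overtime 10 h 12 min = 612 min at €72.75/h.
Pay = (2400 × €48.50 + 612 × €72.75) ÷ 60 = €2682.05.

€2682.05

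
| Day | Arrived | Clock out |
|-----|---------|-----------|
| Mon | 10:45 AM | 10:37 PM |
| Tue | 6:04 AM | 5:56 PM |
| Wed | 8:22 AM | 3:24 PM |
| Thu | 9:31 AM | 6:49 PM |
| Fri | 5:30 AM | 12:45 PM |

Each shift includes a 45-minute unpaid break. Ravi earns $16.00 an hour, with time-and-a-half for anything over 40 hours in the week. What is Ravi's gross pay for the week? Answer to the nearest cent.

$725.60

Mon: 10:45 AM–10:37 PM = 11 h 52 min; less 45 min break → 11 h 7 min
Tue: 6:04 AM–5:56 PM = 11 h 52 min; less 45 min break → 11 h 7 min
Wed: 8:22 AM–3:24 PM = 7 h 2 min; less 45 min break → 6 h 17 min
Thu: 9:31 AM–6:49 PM = 9 h 18 min; less 45 min break → 8 h 33 min
Fri: 5:30 AM–12:45 PM = 7 h 15 min; less 45 min break → 6 h 30 min
Total worked: 43 h 34 min = 2614 min.
Regular 40 h 0 min = 2400 min at $16.00/h; overtime 3 h 34 min = 214 min at $24.00/h.
Pay = (2400 × $16.00 + 214 × $24.00) ÷ 60 = $725.60.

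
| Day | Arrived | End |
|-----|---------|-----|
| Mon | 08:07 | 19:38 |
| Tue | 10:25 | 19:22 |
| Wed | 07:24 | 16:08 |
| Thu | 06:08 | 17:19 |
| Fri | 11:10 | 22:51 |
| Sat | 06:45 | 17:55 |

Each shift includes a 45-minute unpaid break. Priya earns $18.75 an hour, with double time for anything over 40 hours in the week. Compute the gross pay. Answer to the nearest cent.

Mon: 08:07–19:38 = 11 h 31 min; less 45 min break → 10 h 46 min
Tue: 10:25–19:22 = 8 h 57 min; less 45 min break → 8 h 12 min
Wed: 07:24–16:08 = 8 h 44 min; less 45 min break → 7 h 59 min
Thu: 06:08–17:19 = 11 h 11 min; less 45 min break → 10 h 26 min
Fri: 11:10–22:51 = 11 h 41 min; less 45 min break → 10 h 56 min
Sat: 06:45–17:55 = 11 h 10 min; less 45 min break → 10 h 25 min
Total worked: 58 h 44 min = 3524 min.
Regular 40 h 0 min = 2400 min at $18.75/h; overtime 18 h 44 min = 1124 min at $37.50/h.
Pay = (2400 × $18.75 + 1124 × $37.50) ÷ 60 = $1452.50.

$1452.50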